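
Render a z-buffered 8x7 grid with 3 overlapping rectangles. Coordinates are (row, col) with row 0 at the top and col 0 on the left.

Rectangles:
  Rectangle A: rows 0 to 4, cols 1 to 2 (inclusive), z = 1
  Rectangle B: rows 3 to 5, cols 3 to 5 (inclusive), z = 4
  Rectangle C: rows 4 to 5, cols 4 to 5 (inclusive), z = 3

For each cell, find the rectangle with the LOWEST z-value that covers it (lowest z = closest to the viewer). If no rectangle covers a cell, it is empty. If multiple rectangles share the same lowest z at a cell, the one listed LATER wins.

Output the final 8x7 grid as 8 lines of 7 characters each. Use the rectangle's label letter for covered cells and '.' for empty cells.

.AA....
.AA....
.AA....
.AABBB.
.AABCC.
...BCC.
.......
.......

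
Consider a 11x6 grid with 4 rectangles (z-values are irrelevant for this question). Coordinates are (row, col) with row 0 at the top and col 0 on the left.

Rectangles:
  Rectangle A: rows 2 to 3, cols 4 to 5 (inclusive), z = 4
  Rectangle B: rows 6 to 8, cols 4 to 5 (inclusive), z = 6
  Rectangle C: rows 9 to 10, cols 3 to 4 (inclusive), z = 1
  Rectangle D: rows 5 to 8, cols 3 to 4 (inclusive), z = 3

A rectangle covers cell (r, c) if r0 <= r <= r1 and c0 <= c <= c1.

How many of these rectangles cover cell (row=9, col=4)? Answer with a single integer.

Answer: 1

Derivation:
Check cell (9,4):
  A: rows 2-3 cols 4-5 -> outside (row miss)
  B: rows 6-8 cols 4-5 -> outside (row miss)
  C: rows 9-10 cols 3-4 -> covers
  D: rows 5-8 cols 3-4 -> outside (row miss)
Count covering = 1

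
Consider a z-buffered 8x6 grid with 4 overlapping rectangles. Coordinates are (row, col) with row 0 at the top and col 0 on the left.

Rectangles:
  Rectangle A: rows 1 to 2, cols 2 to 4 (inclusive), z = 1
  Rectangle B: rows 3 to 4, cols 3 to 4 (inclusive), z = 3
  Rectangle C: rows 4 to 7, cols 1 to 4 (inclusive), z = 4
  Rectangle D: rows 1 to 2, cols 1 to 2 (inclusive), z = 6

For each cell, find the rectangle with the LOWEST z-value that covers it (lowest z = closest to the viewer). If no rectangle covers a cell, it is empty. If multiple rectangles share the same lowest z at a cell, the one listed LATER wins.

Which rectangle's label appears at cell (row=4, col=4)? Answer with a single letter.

Check cell (4,4):
  A: rows 1-2 cols 2-4 -> outside (row miss)
  B: rows 3-4 cols 3-4 z=3 -> covers; best now B (z=3)
  C: rows 4-7 cols 1-4 z=4 -> covers; best now B (z=3)
  D: rows 1-2 cols 1-2 -> outside (row miss)
Winner: B at z=3

Answer: B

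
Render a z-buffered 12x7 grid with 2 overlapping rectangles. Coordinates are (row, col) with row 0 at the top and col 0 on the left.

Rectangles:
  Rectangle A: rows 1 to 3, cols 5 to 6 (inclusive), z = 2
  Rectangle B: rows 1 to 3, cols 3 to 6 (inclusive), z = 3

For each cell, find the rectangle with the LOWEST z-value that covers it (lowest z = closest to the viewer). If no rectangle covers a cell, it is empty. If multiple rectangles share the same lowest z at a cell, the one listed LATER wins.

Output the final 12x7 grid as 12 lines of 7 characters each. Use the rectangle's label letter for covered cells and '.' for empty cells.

.......
...BBAA
...BBAA
...BBAA
.......
.......
.......
.......
.......
.......
.......
.......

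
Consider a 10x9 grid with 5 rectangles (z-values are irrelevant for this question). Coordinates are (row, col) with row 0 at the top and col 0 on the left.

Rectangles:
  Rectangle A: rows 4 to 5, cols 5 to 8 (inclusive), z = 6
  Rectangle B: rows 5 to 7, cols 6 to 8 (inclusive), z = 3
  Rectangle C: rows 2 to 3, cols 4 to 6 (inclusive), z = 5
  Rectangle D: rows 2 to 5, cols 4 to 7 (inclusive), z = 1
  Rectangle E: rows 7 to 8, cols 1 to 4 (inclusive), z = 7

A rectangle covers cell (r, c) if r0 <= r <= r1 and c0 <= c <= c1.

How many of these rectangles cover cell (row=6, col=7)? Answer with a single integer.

Check cell (6,7):
  A: rows 4-5 cols 5-8 -> outside (row miss)
  B: rows 5-7 cols 6-8 -> covers
  C: rows 2-3 cols 4-6 -> outside (row miss)
  D: rows 2-5 cols 4-7 -> outside (row miss)
  E: rows 7-8 cols 1-4 -> outside (row miss)
Count covering = 1

Answer: 1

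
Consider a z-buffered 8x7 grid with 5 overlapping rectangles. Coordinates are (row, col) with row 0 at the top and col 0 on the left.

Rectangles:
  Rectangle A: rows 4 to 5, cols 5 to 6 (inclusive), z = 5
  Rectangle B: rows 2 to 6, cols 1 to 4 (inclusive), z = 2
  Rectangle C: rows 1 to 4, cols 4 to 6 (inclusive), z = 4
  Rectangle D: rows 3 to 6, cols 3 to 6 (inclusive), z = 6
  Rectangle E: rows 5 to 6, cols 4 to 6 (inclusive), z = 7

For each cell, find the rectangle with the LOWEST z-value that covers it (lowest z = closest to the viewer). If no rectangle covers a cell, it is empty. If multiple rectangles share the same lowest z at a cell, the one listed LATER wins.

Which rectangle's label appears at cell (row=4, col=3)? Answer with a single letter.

Answer: B

Derivation:
Check cell (4,3):
  A: rows 4-5 cols 5-6 -> outside (col miss)
  B: rows 2-6 cols 1-4 z=2 -> covers; best now B (z=2)
  C: rows 1-4 cols 4-6 -> outside (col miss)
  D: rows 3-6 cols 3-6 z=6 -> covers; best now B (z=2)
  E: rows 5-6 cols 4-6 -> outside (row miss)
Winner: B at z=2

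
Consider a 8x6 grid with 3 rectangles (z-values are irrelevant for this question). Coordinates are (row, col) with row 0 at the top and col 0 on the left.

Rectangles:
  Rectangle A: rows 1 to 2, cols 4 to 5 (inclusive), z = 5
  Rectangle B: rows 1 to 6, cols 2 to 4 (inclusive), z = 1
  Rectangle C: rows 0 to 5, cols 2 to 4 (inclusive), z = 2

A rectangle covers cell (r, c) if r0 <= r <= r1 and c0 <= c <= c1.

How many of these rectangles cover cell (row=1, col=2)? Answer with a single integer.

Answer: 2

Derivation:
Check cell (1,2):
  A: rows 1-2 cols 4-5 -> outside (col miss)
  B: rows 1-6 cols 2-4 -> covers
  C: rows 0-5 cols 2-4 -> covers
Count covering = 2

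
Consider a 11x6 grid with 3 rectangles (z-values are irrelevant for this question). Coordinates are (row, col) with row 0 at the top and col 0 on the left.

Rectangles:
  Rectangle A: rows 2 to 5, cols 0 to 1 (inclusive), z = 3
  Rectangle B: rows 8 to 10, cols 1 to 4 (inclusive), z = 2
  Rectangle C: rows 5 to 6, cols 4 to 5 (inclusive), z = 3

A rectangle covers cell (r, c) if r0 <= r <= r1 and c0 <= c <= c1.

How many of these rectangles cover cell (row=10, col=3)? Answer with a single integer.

Answer: 1

Derivation:
Check cell (10,3):
  A: rows 2-5 cols 0-1 -> outside (row miss)
  B: rows 8-10 cols 1-4 -> covers
  C: rows 5-6 cols 4-5 -> outside (row miss)
Count covering = 1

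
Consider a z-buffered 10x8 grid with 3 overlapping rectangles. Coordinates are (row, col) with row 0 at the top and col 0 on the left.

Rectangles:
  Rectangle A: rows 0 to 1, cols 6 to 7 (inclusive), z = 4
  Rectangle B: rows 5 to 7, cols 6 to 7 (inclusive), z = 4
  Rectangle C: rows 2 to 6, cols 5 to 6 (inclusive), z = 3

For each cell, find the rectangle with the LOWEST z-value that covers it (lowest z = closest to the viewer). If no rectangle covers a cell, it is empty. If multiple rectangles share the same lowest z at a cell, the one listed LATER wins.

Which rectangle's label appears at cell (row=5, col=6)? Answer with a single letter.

Answer: C

Derivation:
Check cell (5,6):
  A: rows 0-1 cols 6-7 -> outside (row miss)
  B: rows 5-7 cols 6-7 z=4 -> covers; best now B (z=4)
  C: rows 2-6 cols 5-6 z=3 -> covers; best now C (z=3)
Winner: C at z=3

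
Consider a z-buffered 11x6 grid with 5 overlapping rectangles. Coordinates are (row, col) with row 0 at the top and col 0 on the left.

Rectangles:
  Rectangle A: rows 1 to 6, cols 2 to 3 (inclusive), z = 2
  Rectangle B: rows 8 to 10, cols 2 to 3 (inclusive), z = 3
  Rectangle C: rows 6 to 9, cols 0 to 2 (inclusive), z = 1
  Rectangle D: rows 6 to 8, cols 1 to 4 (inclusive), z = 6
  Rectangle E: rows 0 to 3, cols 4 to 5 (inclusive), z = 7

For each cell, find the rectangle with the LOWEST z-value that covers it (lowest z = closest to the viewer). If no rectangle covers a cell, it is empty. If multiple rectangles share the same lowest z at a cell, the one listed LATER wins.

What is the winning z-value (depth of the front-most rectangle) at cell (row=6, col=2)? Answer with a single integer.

Check cell (6,2):
  A: rows 1-6 cols 2-3 z=2 -> covers; best now A (z=2)
  B: rows 8-10 cols 2-3 -> outside (row miss)
  C: rows 6-9 cols 0-2 z=1 -> covers; best now C (z=1)
  D: rows 6-8 cols 1-4 z=6 -> covers; best now C (z=1)
  E: rows 0-3 cols 4-5 -> outside (row miss)
Winner: C at z=1

Answer: 1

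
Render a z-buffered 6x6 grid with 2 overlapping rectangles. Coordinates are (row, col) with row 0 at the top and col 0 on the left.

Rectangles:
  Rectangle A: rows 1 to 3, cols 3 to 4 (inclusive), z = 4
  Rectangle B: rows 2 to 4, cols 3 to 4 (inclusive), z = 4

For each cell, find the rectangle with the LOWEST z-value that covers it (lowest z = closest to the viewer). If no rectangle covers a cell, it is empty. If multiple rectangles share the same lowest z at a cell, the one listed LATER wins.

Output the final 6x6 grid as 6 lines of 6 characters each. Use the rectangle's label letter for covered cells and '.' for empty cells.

......
...AA.
...BB.
...BB.
...BB.
......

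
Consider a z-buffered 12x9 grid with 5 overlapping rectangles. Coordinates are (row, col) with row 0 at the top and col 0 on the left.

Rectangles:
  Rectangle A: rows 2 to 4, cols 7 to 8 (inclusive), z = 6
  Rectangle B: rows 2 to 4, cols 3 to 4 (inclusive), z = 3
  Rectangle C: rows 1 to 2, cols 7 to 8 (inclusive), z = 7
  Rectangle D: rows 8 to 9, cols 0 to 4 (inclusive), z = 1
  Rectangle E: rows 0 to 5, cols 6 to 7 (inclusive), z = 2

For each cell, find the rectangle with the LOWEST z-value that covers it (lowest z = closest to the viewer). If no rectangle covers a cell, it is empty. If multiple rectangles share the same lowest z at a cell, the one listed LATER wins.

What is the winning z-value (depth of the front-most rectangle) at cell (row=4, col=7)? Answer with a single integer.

Answer: 2

Derivation:
Check cell (4,7):
  A: rows 2-4 cols 7-8 z=6 -> covers; best now A (z=6)
  B: rows 2-4 cols 3-4 -> outside (col miss)
  C: rows 1-2 cols 7-8 -> outside (row miss)
  D: rows 8-9 cols 0-4 -> outside (row miss)
  E: rows 0-5 cols 6-7 z=2 -> covers; best now E (z=2)
Winner: E at z=2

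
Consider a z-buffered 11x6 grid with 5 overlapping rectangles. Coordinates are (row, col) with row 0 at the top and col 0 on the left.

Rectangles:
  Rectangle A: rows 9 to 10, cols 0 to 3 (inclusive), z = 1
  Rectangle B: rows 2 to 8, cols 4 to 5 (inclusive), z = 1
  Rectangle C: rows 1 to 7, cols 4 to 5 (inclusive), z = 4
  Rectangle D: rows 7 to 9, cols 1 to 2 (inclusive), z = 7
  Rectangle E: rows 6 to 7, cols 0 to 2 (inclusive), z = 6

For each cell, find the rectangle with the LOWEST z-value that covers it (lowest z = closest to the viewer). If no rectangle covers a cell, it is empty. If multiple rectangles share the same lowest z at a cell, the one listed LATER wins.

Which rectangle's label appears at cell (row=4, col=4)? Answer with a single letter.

Check cell (4,4):
  A: rows 9-10 cols 0-3 -> outside (row miss)
  B: rows 2-8 cols 4-5 z=1 -> covers; best now B (z=1)
  C: rows 1-7 cols 4-5 z=4 -> covers; best now B (z=1)
  D: rows 7-9 cols 1-2 -> outside (row miss)
  E: rows 6-7 cols 0-2 -> outside (row miss)
Winner: B at z=1

Answer: B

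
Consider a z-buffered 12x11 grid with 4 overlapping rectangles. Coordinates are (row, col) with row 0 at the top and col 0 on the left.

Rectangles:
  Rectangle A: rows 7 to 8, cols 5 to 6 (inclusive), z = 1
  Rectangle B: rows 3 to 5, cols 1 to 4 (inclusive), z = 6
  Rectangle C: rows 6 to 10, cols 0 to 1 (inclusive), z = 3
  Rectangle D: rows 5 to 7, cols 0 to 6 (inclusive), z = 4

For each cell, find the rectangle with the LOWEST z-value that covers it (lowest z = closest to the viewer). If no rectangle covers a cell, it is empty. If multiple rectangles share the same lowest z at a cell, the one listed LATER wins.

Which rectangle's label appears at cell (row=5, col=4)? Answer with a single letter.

Check cell (5,4):
  A: rows 7-8 cols 5-6 -> outside (row miss)
  B: rows 3-5 cols 1-4 z=6 -> covers; best now B (z=6)
  C: rows 6-10 cols 0-1 -> outside (row miss)
  D: rows 5-7 cols 0-6 z=4 -> covers; best now D (z=4)
Winner: D at z=4

Answer: D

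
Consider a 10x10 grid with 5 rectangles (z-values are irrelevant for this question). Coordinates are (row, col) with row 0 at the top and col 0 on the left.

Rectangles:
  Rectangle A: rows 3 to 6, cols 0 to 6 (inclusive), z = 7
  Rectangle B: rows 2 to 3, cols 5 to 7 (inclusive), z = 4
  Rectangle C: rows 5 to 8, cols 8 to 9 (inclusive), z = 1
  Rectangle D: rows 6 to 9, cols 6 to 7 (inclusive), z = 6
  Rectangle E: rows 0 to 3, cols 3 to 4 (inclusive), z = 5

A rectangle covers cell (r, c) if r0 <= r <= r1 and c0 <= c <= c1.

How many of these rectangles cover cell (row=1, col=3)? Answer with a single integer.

Answer: 1

Derivation:
Check cell (1,3):
  A: rows 3-6 cols 0-6 -> outside (row miss)
  B: rows 2-3 cols 5-7 -> outside (row miss)
  C: rows 5-8 cols 8-9 -> outside (row miss)
  D: rows 6-9 cols 6-7 -> outside (row miss)
  E: rows 0-3 cols 3-4 -> covers
Count covering = 1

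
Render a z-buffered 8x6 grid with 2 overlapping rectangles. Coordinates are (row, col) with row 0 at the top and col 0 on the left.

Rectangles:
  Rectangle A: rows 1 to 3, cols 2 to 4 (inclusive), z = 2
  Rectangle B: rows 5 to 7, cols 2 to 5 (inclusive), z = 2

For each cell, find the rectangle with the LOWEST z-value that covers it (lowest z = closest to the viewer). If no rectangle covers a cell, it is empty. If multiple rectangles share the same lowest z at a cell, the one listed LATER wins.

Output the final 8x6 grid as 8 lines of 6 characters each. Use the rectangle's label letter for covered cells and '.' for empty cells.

......
..AAA.
..AAA.
..AAA.
......
..BBBB
..BBBB
..BBBB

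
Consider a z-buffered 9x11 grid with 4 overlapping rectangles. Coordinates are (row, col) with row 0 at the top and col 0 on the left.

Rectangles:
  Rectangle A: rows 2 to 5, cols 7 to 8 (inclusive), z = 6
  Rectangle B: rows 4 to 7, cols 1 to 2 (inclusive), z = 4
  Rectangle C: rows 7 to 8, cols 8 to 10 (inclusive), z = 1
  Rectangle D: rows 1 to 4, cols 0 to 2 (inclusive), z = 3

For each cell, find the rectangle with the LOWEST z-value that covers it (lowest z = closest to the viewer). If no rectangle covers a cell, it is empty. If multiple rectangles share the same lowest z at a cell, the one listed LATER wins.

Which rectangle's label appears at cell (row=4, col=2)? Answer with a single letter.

Answer: D

Derivation:
Check cell (4,2):
  A: rows 2-5 cols 7-8 -> outside (col miss)
  B: rows 4-7 cols 1-2 z=4 -> covers; best now B (z=4)
  C: rows 7-8 cols 8-10 -> outside (row miss)
  D: rows 1-4 cols 0-2 z=3 -> covers; best now D (z=3)
Winner: D at z=3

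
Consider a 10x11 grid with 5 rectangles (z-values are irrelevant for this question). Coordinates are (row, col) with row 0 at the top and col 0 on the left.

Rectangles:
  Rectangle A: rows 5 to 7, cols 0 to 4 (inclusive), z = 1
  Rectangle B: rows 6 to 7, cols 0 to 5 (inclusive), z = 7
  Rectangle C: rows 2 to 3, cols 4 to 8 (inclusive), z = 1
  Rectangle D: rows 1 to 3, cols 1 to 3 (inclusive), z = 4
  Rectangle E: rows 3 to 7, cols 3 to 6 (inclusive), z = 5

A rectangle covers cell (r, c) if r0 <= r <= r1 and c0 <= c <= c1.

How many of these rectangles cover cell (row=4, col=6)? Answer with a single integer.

Answer: 1

Derivation:
Check cell (4,6):
  A: rows 5-7 cols 0-4 -> outside (row miss)
  B: rows 6-7 cols 0-5 -> outside (row miss)
  C: rows 2-3 cols 4-8 -> outside (row miss)
  D: rows 1-3 cols 1-3 -> outside (row miss)
  E: rows 3-7 cols 3-6 -> covers
Count covering = 1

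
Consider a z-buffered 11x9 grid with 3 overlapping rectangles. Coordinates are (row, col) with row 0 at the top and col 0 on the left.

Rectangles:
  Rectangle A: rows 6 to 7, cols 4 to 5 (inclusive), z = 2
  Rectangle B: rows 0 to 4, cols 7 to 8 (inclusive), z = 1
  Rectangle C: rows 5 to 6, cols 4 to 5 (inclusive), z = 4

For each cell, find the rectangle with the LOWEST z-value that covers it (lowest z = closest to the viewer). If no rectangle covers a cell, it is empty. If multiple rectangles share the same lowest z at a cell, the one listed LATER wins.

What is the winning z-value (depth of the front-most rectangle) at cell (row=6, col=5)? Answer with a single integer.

Check cell (6,5):
  A: rows 6-7 cols 4-5 z=2 -> covers; best now A (z=2)
  B: rows 0-4 cols 7-8 -> outside (row miss)
  C: rows 5-6 cols 4-5 z=4 -> covers; best now A (z=2)
Winner: A at z=2

Answer: 2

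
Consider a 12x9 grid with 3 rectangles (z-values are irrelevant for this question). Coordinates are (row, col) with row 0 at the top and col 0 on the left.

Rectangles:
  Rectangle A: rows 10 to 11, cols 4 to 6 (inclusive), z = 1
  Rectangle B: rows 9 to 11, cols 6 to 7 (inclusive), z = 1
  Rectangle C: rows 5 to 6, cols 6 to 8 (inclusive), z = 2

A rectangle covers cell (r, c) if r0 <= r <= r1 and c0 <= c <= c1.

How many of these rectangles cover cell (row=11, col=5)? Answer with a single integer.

Check cell (11,5):
  A: rows 10-11 cols 4-6 -> covers
  B: rows 9-11 cols 6-7 -> outside (col miss)
  C: rows 5-6 cols 6-8 -> outside (row miss)
Count covering = 1

Answer: 1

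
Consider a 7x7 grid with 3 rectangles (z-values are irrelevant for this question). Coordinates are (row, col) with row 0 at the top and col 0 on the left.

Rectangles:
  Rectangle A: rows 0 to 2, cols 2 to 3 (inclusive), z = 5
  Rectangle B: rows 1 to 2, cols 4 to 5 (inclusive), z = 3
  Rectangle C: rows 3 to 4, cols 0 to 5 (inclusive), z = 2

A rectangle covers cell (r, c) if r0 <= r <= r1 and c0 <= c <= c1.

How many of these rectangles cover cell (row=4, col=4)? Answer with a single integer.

Check cell (4,4):
  A: rows 0-2 cols 2-3 -> outside (row miss)
  B: rows 1-2 cols 4-5 -> outside (row miss)
  C: rows 3-4 cols 0-5 -> covers
Count covering = 1

Answer: 1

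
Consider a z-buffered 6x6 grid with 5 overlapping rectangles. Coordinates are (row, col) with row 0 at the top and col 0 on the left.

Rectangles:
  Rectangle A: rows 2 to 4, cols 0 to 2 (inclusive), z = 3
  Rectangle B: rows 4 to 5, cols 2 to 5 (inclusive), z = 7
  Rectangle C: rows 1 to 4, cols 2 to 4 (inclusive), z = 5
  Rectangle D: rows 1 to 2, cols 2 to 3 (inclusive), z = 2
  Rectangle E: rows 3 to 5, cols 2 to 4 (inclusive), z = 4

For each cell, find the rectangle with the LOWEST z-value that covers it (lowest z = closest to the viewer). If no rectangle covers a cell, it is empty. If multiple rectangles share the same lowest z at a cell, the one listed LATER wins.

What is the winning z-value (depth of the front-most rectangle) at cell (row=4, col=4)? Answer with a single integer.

Check cell (4,4):
  A: rows 2-4 cols 0-2 -> outside (col miss)
  B: rows 4-5 cols 2-5 z=7 -> covers; best now B (z=7)
  C: rows 1-4 cols 2-4 z=5 -> covers; best now C (z=5)
  D: rows 1-2 cols 2-3 -> outside (row miss)
  E: rows 3-5 cols 2-4 z=4 -> covers; best now E (z=4)
Winner: E at z=4

Answer: 4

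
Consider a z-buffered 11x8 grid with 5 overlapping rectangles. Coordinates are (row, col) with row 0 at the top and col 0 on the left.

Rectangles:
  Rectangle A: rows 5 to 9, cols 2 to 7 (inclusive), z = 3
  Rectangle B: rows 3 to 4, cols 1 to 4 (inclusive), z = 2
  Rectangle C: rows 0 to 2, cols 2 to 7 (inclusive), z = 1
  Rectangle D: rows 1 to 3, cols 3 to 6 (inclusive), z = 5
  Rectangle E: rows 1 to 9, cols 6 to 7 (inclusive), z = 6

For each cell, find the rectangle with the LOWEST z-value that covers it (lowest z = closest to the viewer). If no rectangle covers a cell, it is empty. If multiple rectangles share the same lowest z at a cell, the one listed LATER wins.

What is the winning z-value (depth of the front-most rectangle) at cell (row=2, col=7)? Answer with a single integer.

Check cell (2,7):
  A: rows 5-9 cols 2-7 -> outside (row miss)
  B: rows 3-4 cols 1-4 -> outside (row miss)
  C: rows 0-2 cols 2-7 z=1 -> covers; best now C (z=1)
  D: rows 1-3 cols 3-6 -> outside (col miss)
  E: rows 1-9 cols 6-7 z=6 -> covers; best now C (z=1)
Winner: C at z=1

Answer: 1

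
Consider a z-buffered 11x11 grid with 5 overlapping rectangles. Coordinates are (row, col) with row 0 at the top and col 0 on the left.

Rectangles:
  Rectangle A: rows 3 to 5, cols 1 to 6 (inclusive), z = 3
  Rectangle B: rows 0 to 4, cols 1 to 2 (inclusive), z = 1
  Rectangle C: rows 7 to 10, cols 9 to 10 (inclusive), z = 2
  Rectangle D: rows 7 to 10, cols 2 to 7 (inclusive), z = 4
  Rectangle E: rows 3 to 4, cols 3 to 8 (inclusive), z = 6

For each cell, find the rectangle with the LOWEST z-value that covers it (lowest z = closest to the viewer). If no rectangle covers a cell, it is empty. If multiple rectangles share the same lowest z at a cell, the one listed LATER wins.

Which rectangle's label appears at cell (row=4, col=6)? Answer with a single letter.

Answer: A

Derivation:
Check cell (4,6):
  A: rows 3-5 cols 1-6 z=3 -> covers; best now A (z=3)
  B: rows 0-4 cols 1-2 -> outside (col miss)
  C: rows 7-10 cols 9-10 -> outside (row miss)
  D: rows 7-10 cols 2-7 -> outside (row miss)
  E: rows 3-4 cols 3-8 z=6 -> covers; best now A (z=3)
Winner: A at z=3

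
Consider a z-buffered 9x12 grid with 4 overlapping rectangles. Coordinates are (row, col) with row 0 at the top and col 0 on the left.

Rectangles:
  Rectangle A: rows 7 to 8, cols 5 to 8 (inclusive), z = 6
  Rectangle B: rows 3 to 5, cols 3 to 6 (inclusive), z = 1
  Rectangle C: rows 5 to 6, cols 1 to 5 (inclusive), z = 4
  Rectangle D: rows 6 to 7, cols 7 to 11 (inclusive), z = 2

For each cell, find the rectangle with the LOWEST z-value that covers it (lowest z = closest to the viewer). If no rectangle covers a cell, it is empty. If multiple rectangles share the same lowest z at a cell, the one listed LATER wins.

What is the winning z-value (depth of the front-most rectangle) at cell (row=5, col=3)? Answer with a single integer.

Check cell (5,3):
  A: rows 7-8 cols 5-8 -> outside (row miss)
  B: rows 3-5 cols 3-6 z=1 -> covers; best now B (z=1)
  C: rows 5-6 cols 1-5 z=4 -> covers; best now B (z=1)
  D: rows 6-7 cols 7-11 -> outside (row miss)
Winner: B at z=1

Answer: 1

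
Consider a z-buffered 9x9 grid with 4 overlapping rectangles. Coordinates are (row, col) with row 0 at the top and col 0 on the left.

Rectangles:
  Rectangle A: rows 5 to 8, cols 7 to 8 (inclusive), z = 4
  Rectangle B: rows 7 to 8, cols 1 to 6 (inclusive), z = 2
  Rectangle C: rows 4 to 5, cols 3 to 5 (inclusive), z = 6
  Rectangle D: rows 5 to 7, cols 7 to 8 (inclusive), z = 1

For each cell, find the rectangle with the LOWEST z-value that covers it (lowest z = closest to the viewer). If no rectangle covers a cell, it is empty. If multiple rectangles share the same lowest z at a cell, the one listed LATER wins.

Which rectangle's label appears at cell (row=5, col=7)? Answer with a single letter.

Check cell (5,7):
  A: rows 5-8 cols 7-8 z=4 -> covers; best now A (z=4)
  B: rows 7-8 cols 1-6 -> outside (row miss)
  C: rows 4-5 cols 3-5 -> outside (col miss)
  D: rows 5-7 cols 7-8 z=1 -> covers; best now D (z=1)
Winner: D at z=1

Answer: D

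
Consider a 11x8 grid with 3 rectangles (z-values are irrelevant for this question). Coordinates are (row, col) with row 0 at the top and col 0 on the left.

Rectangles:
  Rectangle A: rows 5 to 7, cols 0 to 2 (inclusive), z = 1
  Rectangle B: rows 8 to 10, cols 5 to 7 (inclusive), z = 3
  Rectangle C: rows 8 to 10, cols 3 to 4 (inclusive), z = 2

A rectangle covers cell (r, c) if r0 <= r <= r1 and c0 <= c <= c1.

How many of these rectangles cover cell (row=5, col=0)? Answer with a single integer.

Check cell (5,0):
  A: rows 5-7 cols 0-2 -> covers
  B: rows 8-10 cols 5-7 -> outside (row miss)
  C: rows 8-10 cols 3-4 -> outside (row miss)
Count covering = 1

Answer: 1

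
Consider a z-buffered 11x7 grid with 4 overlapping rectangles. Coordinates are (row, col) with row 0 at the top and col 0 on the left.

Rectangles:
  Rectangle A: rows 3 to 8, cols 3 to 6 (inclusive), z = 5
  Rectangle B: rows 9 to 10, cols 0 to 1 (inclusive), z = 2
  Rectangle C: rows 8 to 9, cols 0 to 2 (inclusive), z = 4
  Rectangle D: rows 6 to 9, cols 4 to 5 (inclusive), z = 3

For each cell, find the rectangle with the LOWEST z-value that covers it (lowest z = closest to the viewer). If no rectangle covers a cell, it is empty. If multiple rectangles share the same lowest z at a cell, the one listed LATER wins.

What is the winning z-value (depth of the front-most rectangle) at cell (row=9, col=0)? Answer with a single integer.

Answer: 2

Derivation:
Check cell (9,0):
  A: rows 3-8 cols 3-6 -> outside (row miss)
  B: rows 9-10 cols 0-1 z=2 -> covers; best now B (z=2)
  C: rows 8-9 cols 0-2 z=4 -> covers; best now B (z=2)
  D: rows 6-9 cols 4-5 -> outside (col miss)
Winner: B at z=2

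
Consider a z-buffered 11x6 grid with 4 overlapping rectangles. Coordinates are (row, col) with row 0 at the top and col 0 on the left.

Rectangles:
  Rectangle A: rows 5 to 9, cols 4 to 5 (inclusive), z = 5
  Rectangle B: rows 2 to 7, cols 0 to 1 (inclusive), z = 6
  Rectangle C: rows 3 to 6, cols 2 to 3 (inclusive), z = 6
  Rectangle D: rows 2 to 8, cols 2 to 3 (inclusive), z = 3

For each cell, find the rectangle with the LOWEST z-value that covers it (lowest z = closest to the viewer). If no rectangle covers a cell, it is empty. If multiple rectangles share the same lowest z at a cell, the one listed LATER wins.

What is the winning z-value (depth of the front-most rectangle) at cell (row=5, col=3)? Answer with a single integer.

Answer: 3

Derivation:
Check cell (5,3):
  A: rows 5-9 cols 4-5 -> outside (col miss)
  B: rows 2-7 cols 0-1 -> outside (col miss)
  C: rows 3-6 cols 2-3 z=6 -> covers; best now C (z=6)
  D: rows 2-8 cols 2-3 z=3 -> covers; best now D (z=3)
Winner: D at z=3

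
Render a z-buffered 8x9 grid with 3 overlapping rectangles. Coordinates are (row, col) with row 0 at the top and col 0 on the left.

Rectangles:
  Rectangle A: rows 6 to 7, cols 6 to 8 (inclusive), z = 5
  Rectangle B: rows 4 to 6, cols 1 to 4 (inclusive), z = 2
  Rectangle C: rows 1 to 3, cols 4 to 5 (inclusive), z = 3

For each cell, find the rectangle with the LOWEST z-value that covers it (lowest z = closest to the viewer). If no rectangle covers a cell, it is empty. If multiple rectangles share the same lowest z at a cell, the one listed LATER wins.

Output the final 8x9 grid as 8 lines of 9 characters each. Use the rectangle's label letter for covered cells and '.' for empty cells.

.........
....CC...
....CC...
....CC...
.BBBB....
.BBBB....
.BBBB.AAA
......AAA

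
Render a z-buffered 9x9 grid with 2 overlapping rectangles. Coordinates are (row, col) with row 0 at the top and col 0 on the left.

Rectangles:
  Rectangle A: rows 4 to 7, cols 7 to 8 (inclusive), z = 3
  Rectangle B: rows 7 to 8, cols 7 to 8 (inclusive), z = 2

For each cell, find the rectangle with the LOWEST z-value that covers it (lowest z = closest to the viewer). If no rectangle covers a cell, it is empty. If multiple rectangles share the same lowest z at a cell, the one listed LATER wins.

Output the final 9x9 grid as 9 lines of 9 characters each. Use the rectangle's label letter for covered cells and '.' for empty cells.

.........
.........
.........
.........
.......AA
.......AA
.......AA
.......BB
.......BB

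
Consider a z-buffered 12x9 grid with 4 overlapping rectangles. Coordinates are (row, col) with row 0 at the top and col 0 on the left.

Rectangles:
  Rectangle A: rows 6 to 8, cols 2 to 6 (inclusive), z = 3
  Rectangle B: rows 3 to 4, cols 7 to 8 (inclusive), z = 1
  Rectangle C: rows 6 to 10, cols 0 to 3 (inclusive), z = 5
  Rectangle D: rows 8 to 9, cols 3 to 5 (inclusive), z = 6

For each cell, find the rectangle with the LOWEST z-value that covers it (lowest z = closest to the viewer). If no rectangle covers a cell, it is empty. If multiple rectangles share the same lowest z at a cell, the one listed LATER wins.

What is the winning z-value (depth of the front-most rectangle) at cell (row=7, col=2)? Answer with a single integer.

Answer: 3

Derivation:
Check cell (7,2):
  A: rows 6-8 cols 2-6 z=3 -> covers; best now A (z=3)
  B: rows 3-4 cols 7-8 -> outside (row miss)
  C: rows 6-10 cols 0-3 z=5 -> covers; best now A (z=3)
  D: rows 8-9 cols 3-5 -> outside (row miss)
Winner: A at z=3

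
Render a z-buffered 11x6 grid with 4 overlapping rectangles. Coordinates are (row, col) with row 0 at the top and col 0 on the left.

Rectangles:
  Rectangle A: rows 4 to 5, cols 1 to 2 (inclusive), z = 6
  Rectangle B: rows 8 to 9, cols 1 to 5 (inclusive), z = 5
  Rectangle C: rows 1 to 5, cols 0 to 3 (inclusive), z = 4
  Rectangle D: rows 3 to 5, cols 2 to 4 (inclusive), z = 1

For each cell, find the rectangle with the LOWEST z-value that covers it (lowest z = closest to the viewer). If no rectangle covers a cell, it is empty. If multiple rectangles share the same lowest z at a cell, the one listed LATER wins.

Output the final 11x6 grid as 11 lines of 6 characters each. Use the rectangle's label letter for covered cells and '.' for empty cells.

......
CCCC..
CCCC..
CCDDD.
CCDDD.
CCDDD.
......
......
.BBBBB
.BBBBB
......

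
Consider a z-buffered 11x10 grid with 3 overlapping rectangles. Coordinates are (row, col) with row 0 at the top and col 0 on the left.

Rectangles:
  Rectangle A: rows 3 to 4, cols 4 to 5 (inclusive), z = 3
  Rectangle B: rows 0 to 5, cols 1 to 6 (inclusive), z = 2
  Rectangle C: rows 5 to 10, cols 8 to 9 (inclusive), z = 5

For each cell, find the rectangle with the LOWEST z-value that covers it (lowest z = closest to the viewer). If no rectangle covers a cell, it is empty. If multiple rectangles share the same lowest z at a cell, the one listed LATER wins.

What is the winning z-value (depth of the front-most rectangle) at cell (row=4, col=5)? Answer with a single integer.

Answer: 2

Derivation:
Check cell (4,5):
  A: rows 3-4 cols 4-5 z=3 -> covers; best now A (z=3)
  B: rows 0-5 cols 1-6 z=2 -> covers; best now B (z=2)
  C: rows 5-10 cols 8-9 -> outside (row miss)
Winner: B at z=2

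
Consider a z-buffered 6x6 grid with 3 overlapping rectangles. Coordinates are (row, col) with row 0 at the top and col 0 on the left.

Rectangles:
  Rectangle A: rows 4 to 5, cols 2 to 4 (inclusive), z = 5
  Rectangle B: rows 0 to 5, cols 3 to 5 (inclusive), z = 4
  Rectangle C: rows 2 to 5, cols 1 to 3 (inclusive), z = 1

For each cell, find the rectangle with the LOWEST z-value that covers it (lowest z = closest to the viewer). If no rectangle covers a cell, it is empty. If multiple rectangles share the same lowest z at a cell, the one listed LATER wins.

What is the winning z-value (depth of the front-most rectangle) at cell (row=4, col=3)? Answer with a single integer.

Check cell (4,3):
  A: rows 4-5 cols 2-4 z=5 -> covers; best now A (z=5)
  B: rows 0-5 cols 3-5 z=4 -> covers; best now B (z=4)
  C: rows 2-5 cols 1-3 z=1 -> covers; best now C (z=1)
Winner: C at z=1

Answer: 1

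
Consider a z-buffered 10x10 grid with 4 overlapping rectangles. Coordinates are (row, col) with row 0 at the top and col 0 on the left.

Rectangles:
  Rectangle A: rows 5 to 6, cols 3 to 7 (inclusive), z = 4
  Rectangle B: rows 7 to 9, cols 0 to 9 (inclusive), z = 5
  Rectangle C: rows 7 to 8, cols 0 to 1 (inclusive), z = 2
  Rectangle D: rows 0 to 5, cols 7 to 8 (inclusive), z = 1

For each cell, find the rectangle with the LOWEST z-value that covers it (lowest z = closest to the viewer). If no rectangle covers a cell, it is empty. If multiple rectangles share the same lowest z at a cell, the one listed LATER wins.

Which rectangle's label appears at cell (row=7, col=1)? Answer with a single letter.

Answer: C

Derivation:
Check cell (7,1):
  A: rows 5-6 cols 3-7 -> outside (row miss)
  B: rows 7-9 cols 0-9 z=5 -> covers; best now B (z=5)
  C: rows 7-8 cols 0-1 z=2 -> covers; best now C (z=2)
  D: rows 0-5 cols 7-8 -> outside (row miss)
Winner: C at z=2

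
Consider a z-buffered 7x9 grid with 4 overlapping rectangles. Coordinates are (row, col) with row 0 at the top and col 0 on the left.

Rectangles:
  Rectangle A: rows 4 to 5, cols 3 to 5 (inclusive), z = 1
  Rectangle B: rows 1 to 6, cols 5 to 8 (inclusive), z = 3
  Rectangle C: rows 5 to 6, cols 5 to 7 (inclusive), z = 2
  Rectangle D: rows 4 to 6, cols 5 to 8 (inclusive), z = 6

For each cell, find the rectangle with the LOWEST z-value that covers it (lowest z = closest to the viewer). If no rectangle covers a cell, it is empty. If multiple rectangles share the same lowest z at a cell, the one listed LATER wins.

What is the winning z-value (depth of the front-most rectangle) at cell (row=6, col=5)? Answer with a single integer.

Check cell (6,5):
  A: rows 4-5 cols 3-5 -> outside (row miss)
  B: rows 1-6 cols 5-8 z=3 -> covers; best now B (z=3)
  C: rows 5-6 cols 5-7 z=2 -> covers; best now C (z=2)
  D: rows 4-6 cols 5-8 z=6 -> covers; best now C (z=2)
Winner: C at z=2

Answer: 2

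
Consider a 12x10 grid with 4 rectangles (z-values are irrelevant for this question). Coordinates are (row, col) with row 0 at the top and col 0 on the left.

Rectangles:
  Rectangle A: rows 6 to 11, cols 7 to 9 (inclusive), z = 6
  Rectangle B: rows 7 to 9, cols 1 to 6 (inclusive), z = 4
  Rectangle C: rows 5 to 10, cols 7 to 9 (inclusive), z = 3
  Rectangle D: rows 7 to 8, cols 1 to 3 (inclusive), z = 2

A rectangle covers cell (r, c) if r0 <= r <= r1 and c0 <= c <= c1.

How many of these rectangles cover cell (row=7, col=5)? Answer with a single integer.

Answer: 1

Derivation:
Check cell (7,5):
  A: rows 6-11 cols 7-9 -> outside (col miss)
  B: rows 7-9 cols 1-6 -> covers
  C: rows 5-10 cols 7-9 -> outside (col miss)
  D: rows 7-8 cols 1-3 -> outside (col miss)
Count covering = 1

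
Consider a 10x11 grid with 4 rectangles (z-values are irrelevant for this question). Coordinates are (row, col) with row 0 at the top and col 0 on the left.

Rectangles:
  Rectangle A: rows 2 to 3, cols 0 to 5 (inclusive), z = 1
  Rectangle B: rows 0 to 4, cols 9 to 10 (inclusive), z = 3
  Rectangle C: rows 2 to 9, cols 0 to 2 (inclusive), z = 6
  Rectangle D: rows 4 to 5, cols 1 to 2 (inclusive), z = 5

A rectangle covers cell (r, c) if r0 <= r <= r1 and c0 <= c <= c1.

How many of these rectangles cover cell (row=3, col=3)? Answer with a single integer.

Check cell (3,3):
  A: rows 2-3 cols 0-5 -> covers
  B: rows 0-4 cols 9-10 -> outside (col miss)
  C: rows 2-9 cols 0-2 -> outside (col miss)
  D: rows 4-5 cols 1-2 -> outside (row miss)
Count covering = 1

Answer: 1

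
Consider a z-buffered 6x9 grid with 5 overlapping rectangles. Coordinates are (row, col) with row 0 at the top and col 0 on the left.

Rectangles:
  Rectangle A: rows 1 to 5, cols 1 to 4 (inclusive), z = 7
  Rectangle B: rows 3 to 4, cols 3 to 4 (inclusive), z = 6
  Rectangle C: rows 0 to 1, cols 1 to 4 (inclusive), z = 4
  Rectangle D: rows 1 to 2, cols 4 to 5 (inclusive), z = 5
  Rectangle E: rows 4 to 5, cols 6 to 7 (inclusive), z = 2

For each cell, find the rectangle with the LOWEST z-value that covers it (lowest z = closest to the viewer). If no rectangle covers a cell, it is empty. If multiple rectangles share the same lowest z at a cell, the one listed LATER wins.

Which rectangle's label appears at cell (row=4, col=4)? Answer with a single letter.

Check cell (4,4):
  A: rows 1-5 cols 1-4 z=7 -> covers; best now A (z=7)
  B: rows 3-4 cols 3-4 z=6 -> covers; best now B (z=6)
  C: rows 0-1 cols 1-4 -> outside (row miss)
  D: rows 1-2 cols 4-5 -> outside (row miss)
  E: rows 4-5 cols 6-7 -> outside (col miss)
Winner: B at z=6

Answer: B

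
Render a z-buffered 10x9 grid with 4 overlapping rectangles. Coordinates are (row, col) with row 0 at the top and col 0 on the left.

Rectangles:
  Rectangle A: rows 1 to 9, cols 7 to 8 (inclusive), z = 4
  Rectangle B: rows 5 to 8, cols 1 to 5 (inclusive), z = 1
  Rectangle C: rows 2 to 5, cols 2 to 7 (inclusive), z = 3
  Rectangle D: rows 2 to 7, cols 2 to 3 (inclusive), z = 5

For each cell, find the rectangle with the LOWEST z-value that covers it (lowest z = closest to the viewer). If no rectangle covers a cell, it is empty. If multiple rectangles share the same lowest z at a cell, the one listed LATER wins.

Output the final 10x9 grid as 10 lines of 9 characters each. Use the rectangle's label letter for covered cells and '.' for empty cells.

.........
.......AA
..CCCCCCA
..CCCCCCA
..CCCCCCA
.BBBBBCCA
.BBBBB.AA
.BBBBB.AA
.BBBBB.AA
.......AA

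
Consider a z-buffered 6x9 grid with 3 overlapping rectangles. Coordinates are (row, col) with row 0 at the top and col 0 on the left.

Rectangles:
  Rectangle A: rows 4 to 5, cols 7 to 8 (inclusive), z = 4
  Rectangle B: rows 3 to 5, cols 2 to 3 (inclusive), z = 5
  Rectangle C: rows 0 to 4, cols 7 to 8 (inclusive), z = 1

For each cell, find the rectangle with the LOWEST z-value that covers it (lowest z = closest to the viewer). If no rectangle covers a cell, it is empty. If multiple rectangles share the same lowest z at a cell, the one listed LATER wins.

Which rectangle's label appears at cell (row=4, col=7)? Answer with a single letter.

Check cell (4,7):
  A: rows 4-5 cols 7-8 z=4 -> covers; best now A (z=4)
  B: rows 3-5 cols 2-3 -> outside (col miss)
  C: rows 0-4 cols 7-8 z=1 -> covers; best now C (z=1)
Winner: C at z=1

Answer: C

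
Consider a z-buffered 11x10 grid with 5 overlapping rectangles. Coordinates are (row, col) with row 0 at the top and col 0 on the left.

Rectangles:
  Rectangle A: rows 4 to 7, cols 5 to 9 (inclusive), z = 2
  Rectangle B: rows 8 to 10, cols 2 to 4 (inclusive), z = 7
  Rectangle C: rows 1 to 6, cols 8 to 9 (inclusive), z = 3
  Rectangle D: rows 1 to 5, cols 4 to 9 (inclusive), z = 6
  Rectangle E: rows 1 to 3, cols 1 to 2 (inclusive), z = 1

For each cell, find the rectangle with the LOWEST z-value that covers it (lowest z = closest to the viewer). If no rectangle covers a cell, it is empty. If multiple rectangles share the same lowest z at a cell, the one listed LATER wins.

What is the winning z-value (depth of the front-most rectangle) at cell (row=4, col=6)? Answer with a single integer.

Answer: 2

Derivation:
Check cell (4,6):
  A: rows 4-7 cols 5-9 z=2 -> covers; best now A (z=2)
  B: rows 8-10 cols 2-4 -> outside (row miss)
  C: rows 1-6 cols 8-9 -> outside (col miss)
  D: rows 1-5 cols 4-9 z=6 -> covers; best now A (z=2)
  E: rows 1-3 cols 1-2 -> outside (row miss)
Winner: A at z=2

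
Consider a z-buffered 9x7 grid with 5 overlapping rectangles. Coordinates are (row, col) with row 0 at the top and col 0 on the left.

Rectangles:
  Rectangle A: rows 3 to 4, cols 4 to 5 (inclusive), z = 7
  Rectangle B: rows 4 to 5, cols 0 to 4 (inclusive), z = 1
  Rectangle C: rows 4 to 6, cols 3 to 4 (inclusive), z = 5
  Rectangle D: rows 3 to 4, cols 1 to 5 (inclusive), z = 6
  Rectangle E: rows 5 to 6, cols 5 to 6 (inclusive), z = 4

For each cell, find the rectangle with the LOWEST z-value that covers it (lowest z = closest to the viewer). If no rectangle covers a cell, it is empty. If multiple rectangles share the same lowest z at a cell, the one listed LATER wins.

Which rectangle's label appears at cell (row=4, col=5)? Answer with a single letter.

Answer: D

Derivation:
Check cell (4,5):
  A: rows 3-4 cols 4-5 z=7 -> covers; best now A (z=7)
  B: rows 4-5 cols 0-4 -> outside (col miss)
  C: rows 4-6 cols 3-4 -> outside (col miss)
  D: rows 3-4 cols 1-5 z=6 -> covers; best now D (z=6)
  E: rows 5-6 cols 5-6 -> outside (row miss)
Winner: D at z=6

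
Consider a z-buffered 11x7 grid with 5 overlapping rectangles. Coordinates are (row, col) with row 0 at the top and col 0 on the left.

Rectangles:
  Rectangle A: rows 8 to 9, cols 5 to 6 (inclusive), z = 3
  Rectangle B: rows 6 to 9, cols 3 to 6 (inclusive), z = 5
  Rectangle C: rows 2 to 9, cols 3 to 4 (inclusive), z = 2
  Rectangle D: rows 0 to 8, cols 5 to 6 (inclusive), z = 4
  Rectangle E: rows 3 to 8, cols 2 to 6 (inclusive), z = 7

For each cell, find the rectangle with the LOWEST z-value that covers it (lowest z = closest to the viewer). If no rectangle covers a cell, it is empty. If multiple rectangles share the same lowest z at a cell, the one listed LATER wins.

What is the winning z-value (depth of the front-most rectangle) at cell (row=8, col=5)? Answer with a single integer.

Check cell (8,5):
  A: rows 8-9 cols 5-6 z=3 -> covers; best now A (z=3)
  B: rows 6-9 cols 3-6 z=5 -> covers; best now A (z=3)
  C: rows 2-9 cols 3-4 -> outside (col miss)
  D: rows 0-8 cols 5-6 z=4 -> covers; best now A (z=3)
  E: rows 3-8 cols 2-6 z=7 -> covers; best now A (z=3)
Winner: A at z=3

Answer: 3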